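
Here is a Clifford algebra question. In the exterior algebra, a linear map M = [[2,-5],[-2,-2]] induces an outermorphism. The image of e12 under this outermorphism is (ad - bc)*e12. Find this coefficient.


The outermorphism of a linear map f sends e1^e2 to f(e1)^f(e2).
f(e1) = 2*e1 - 2*e2
f(e2) = -5*e1 - 2*e2
f(e1) ^ f(e2) = (2*e1 - 2*e2) ^ (-5*e1 - 2*e2)
= 2*(-2)*e12 + (-2)*(-5)*e21
= (-4 - 10)*e12
= -14*e12
Coefficient = -14


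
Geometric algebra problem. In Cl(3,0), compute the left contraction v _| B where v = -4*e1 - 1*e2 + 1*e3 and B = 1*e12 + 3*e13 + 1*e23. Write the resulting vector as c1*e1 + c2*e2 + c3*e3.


Left contraction v _| B = <vB>_1 (grade-1 part of the geometric product vB).
Using e1_|e12 = e2, e2_|e12 = -e1, e1_|e13 = e3, e3_|e13 = -e1, e2_|e23 = e3, e3_|e23 = -e2:
e1 coeff: -v2*b12 - v3*b13 = -(-1)*(1) - (1)*(3) = -2
e2 coeff: v1*b12 - v3*b23 = (-4)*(1) - (1)*(1) = -5
e3 coeff: v1*b13 + v2*b23 = (-4)*(3) + (-1)*(1) = -13
v _| B = -2*e1 - 5*e2 - 13*e3


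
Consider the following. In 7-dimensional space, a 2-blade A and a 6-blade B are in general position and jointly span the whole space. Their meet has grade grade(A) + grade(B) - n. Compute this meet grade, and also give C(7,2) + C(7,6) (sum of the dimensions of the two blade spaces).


Meet grade = grade(A) + grade(B) - n
= 2 + 6 - 7 = 1
C(7,2) = 21
C(7,6) = 7
dim_A + dim_B = 21 + 7 = 28


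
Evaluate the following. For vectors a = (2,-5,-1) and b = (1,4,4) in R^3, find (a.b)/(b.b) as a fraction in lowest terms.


Projection coefficient = (a . b) / (b . b)
a . b = 2*1 + (-5)*4 + (-1)*4
= 2 + (-20) + (-4) = -22
b . b = 1^2 + 4^2 + 4^2
= 1 + 16 + 16 = 33
Coefficient = -22/33
In lowest terms: -2/3


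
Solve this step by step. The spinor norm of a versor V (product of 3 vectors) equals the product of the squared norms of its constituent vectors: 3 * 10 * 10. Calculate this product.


Spinor norm N(V) = |v1|^2 * |v2|^2 * ... * |v3|^2
= 3 * 10 * 10
Running product: 3, 30, 300
N(V) = 300


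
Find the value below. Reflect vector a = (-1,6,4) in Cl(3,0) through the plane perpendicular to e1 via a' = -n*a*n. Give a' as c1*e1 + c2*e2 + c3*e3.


Reflection formula: a' = -n*a*n, with n = e1 (unit vector, n^2 = 1).
For reflection through hyperplane perp to e1:
The component along e1 flips sign, others stay.
a = (-1, 6, 4)
a' = (1, 6, 4)
a' = 1*e1 + 6*e2 + 4*e3


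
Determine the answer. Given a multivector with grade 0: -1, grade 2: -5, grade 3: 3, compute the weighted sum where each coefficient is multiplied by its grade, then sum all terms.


Grade-weighted sum = sum of grade_k * coefficient_k
0*(-1) = 0
2*(-5) = -10
3*3 = 9
Total = 0 + (-10) + 9 = -1


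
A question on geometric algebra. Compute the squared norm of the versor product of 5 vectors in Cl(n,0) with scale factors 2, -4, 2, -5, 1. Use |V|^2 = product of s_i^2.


Each vector v_i has |v_i|^2 = s_i^2
Squared scales: 2^2 = 4, (-4)^2 = 16, 2^2 = 4, (-5)^2 = 25, 1^2 = 1
|V|^2 = 4 * 16 * 4 * 25 * 1
= 6400


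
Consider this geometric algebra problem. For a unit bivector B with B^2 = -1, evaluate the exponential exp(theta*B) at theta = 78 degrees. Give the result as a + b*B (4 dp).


For a unit bivector B with B^2 = -1, the exponential series gives
e^(theta*B) = cos(theta) + sin(theta)*B (the GA analogue of Euler's formula).
theta = 78 degrees = 1.361357 rad
cos(78 deg) = 0.2079
sin(78 deg) = 0.9781
exp(theta*B) = 0.2079 + 0.9781*B


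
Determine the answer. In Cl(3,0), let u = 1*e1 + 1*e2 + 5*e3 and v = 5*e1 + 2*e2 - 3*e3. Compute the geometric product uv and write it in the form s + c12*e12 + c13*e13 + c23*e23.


In Cl(3,0): e_i^2 = 1, e_ie_j = -e_je_i for i != j.
Scalar part = u . v = 1*5 + 1*2 + 5*(-3)
= 5 + 2 + (-15) = -8
e12 coeff = 1*2 - 1*5 = 2 - 5 = -3
e13 coeff = 1*(-3) - 5*5 = -3 - 25 = -28
e23 coeff = 1*(-3) - 5*2 = -3 - 10 = -13
uv = -8 - 3*e12 - 28*e13 - 13*e23


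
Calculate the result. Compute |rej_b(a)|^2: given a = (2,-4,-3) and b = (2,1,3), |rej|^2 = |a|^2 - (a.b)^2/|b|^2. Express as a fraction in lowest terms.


|a|^2 = 2^2 + (-4)^2 + (-3)^2 = 29
|b|^2 = 2^2 + 1^2 + 3^2 = 14
a . b = 2*2 + (-4)*1 + (-3)*3 = -9
(a.b)^2 = (-9)^2 = 81
|rej|^2 = 29 - 81/14
= (406 - 81)/14
= 325/14
In lowest terms: 325/14


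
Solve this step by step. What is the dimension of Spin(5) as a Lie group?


Spin(n) double-covers SO(n); both have Lie algebra so(n) of dimension n(n-1)/2.
n = 5
n(n-1) = 5 * 4 = 20
dim Spin(5) = 20/2 = 10


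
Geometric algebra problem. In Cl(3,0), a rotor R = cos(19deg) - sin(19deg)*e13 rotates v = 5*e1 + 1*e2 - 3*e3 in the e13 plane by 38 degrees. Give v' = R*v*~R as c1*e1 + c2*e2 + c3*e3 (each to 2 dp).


Rotor R = cos(19deg) - sin(19deg)*e13
Rotation angle theta = 2 * 19 = 38 degrees in the e13 plane (e1 -> e3).
The component perpendicular to the plane (e2) is invariant: v'_2 = v2 = 1.00
cos(38deg) = 0.7880, sin(38deg) = 0.6157
v'_1 = v1*cos(theta) - v3*sin(theta) = 5*0.7880 - (-3)*0.6157 = 5.79
v'_3 = v1*sin(theta) + v3*cos(theta) = 5*0.6157 + (-3)*0.7880 = 0.71
v' = 5.79*e1 + 1.00*e2 + 0.71*e3


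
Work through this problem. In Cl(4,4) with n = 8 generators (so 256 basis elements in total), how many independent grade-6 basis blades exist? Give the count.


Number of grade-k basis blades in Cl(p,q) with n = p + q is C(n, k).
n = 4 + 4 = 8
C(8, 6) = 8! / (6! * 2!)
= 40320 / (720 * 2)
= 28


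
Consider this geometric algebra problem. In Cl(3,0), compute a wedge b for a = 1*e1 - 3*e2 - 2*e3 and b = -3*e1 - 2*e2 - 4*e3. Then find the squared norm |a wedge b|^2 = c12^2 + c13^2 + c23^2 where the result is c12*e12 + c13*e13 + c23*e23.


a wedge b = (a1*b2 - a2*b1)*e12 + (a1*b3 - a3*b1)*e13 + (a2*b3 - a3*b2)*e23
e12 coeff: 1*(-2) - (-3)*(-3) = -2 - 9 = -11
e13 coeff: 1*(-4) - (-2)*(-3) = -4 - 6 = -10
e23 coeff: (-3)*(-4) - (-2)*(-2) = 12 - 4 = 8
|a wedge b|^2 = (-11)^2 + (-10)^2 + 8^2
= 121 + 100 + 64
= 285


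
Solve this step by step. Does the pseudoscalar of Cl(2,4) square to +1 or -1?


The pseudoscalar I = e1...e_n (product of all n generators) of Cl(p,q) satisfies I^2 = (-1)^(q + n(n-1)/2).
p = 2, q = 4, n = p + q = 6
n(n-1)/2 = 6 * 5 / 2 = 15
Exponent = q + n(n-1)/2 = 4 + 15 = 19
I^2 = (-1)^19 = -1


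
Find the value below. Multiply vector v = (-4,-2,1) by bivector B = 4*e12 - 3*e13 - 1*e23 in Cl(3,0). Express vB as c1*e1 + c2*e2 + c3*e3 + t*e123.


vB has grade-1 (vector) and grade-3 (trivector) parts: vB = (v _| B) + (v ^ B).
Vector part <vB>_1:
  e1: -v2*b12 - v3*b13 = -(-2)*(4) - (1)*(-3) = 11
  e2: v1*b12 - v3*b23 = (-4)*(4) - (1)*(-1) = -15
  e3: v1*b13 + v2*b23 = (-4)*(-3) + (-2)*(-1) = 14
Trivector part <vB>_3:
  e123: v1*b23 - v2*b13 + v3*b12 = (-4)*(-1) - (-2)*(-3) + (1)*(4) = 2
vB = 11*e1 - 15*e2 + 14*e3 + 2*e123


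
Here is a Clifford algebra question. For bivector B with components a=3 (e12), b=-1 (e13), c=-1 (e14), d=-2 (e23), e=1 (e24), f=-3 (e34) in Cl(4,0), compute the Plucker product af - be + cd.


Plucker relation: af - be + cd
a*f = 3*(-3) = -9
b*e = (-1)*1 = -1
c*d = (-1)*(-2) = 2
af - be + cd = -9 - (-1) + 2
= -6


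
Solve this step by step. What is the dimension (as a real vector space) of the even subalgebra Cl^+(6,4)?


Even subalgebra dimension = 2^(n-1)
n = 6 + 4 = 10
2^(10 - 1) = 2^9 = 512
Verification: sum of C(10,k) for even k = 1 + 45 + 210 + 210 + 45 + 1 = 512
Result = 512


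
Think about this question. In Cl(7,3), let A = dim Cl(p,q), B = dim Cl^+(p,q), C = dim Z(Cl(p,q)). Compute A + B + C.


n = 7 + 3 = 10
Total dim = 2^10 = 1024
Even subalgebra dim = 2^9 = 512
n is even, so center dim = 1
Sum = 1024 + 512 + 1 = 1537


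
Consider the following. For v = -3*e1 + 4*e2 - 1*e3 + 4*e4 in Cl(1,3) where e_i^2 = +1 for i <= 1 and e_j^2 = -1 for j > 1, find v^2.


v^2 = sum of c_i^2 * e_i^2
Positive signature terms (e_i^2 = +1): (-3)^2 = 9
Negative signature terms (e_j^2 = -1): 4^2 + (-1)^2 + 4^2 = 33
v^2 = 9 - 33 = -24


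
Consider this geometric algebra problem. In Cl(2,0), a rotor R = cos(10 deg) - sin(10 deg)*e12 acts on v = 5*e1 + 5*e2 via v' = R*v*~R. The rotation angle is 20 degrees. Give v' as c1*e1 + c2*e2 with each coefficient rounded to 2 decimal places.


Rotor R = cos(10deg) - sin(10deg)*e12
Rotation angle theta = 2 * 10 = 20 degrees
v' = R*v*~R rotates v by theta.
cos(20deg) = 0.9397, sin(20deg) = 0.3420
v'_1 = 5*cos(20deg) - 5*sin(20deg)
= 5*0.9397 - 5*0.3420
= 2.99
v'_2 = 5*sin(20deg) + 5*cos(20deg)
= 5*0.3420 + 5*0.9397
= 6.41
v' = 2.99*e1 + 6.41*e2


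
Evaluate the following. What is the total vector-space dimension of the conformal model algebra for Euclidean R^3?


The conformal model of R^3 uses Cl(4,1): the 3 Euclidean generators plus two extra orthogonal generators e+ (e+^2 = +1) and e- (e-^2 = -1), from which the null vectors e0, einf are built.
Number of generators m = 3 + 2 = 5.
dim Cl(p,q) = 2^m = 2^5 = 32


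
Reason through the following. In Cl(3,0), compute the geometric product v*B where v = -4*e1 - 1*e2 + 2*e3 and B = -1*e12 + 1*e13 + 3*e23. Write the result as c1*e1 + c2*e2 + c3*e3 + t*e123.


vB has grade-1 (vector) and grade-3 (trivector) parts: vB = (v _| B) + (v ^ B).
Vector part <vB>_1:
  e1: -v2*b12 - v3*b13 = -(-1)*(-1) - (2)*(1) = -3
  e2: v1*b12 - v3*b23 = (-4)*(-1) - (2)*(3) = -2
  e3: v1*b13 + v2*b23 = (-4)*(1) + (-1)*(3) = -7
Trivector part <vB>_3:
  e123: v1*b23 - v2*b13 + v3*b12 = (-4)*(3) - (-1)*(1) + (2)*(-1) = -13
vB = -3*e1 - 2*e2 - 7*e3 - 13*e123


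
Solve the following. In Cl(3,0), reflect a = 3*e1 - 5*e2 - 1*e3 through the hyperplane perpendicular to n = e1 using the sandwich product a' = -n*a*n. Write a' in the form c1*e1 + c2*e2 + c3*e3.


Reflection formula: a' = -n*a*n, with n = e1 (unit vector, n^2 = 1).
For reflection through hyperplane perp to e1:
The component along e1 flips sign, others stay.
a = (3, -5, -1)
a' = (-3, -5, -1)
a' = -3*e1 - 5*e2 - 1*e3


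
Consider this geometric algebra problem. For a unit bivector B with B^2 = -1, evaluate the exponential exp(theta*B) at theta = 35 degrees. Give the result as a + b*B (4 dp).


For a unit bivector B with B^2 = -1, the exponential series gives
e^(theta*B) = cos(theta) + sin(theta)*B (the GA analogue of Euler's formula).
theta = 35 degrees = 0.610865 rad
cos(35 deg) = 0.8192
sin(35 deg) = 0.5736
exp(theta*B) = 0.8192 + 0.5736*B


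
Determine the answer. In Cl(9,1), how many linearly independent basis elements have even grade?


Even subalgebra dimension = 2^(n-1)
n = 9 + 1 = 10
2^(10 - 1) = 2^9 = 512
Verification: sum of C(10,k) for even k = 1 + 45 + 210 + 210 + 45 + 1 = 512
Result = 512


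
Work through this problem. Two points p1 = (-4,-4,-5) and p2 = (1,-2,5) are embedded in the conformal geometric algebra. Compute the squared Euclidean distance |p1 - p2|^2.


p1 - p2 = (-5, -2, -10)
|p1 - p2|^2 = (-5)^2 + (-2)^2 + (-10)^2
= 25 + 4 + 100
= 129


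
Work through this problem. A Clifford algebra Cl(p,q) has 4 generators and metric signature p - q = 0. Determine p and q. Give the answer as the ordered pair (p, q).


We need p + q = 4 and p - q = 0.
Adding: 2p = 4 + 0 = 4, so p = 2.
Then q = 4 - 2 = 2.
(p, q) = (2, 2)


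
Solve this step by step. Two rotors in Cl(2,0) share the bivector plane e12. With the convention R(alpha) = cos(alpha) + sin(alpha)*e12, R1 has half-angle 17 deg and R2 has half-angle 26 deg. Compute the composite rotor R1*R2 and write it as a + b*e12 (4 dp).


Same-plane rotors commute and their half-angles add:
R1*R2 = cos(a1 + a2) + sin(a1 + a2)*e12.
a1 + a2 = 17 + 26 = 43 deg
cos(43 deg) = 0.7314
sin(43 deg) = 0.6820
R1*R2 = 0.7314 + 0.6820*e12


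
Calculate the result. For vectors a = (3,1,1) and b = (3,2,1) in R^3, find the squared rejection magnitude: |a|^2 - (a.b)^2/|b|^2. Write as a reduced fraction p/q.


|a|^2 = 3^2 + 1^2 + 1^2 = 11
|b|^2 = 3^2 + 2^2 + 1^2 = 14
a . b = 3*3 + 1*2 + 1*1 = 12
(a.b)^2 = 12^2 = 144
|rej|^2 = 11 - 144/14
= (154 - 144)/14
= 10/14
In lowest terms: 5/7


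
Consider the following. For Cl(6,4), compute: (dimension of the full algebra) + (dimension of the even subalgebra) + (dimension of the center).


n = 6 + 4 = 10
Total dim = 2^10 = 1024
Even subalgebra dim = 2^9 = 512
n is even, so center dim = 1
Sum = 1024 + 512 + 1 = 1537


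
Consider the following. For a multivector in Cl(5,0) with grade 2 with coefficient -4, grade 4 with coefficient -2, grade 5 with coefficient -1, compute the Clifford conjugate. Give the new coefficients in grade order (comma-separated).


Clifford conjugate sign for grade k: (-1)^(k(k+1)/2)
Grade 2: (-1)^(2*3/2) = (-1)^3 = -1, coeff -4 -> 4
Grade 4: (-1)^(4*5/2) = (-1)^10 = 1, coeff -2 -> -2
Grade 5: (-1)^(5*6/2) = (-1)^15 = -1, coeff -1 -> 1
Conjugated coefficients: 4, -2, 1


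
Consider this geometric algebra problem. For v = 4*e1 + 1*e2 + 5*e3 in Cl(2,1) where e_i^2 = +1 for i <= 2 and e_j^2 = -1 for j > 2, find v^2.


v^2 = sum of c_i^2 * e_i^2
Positive signature terms (e_i^2 = +1): 4^2 + 1^2 = 17
Negative signature terms (e_j^2 = -1): 5^2 = 25
v^2 = 17 - 25 = -8


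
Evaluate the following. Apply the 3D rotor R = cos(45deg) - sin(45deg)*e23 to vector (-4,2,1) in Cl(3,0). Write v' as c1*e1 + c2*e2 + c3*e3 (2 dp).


Rotor R = cos(45deg) - sin(45deg)*e23
Rotation angle theta = 2 * 45 = 90 degrees in the e23 plane (e2 -> e3).
The component perpendicular to the plane (e1) is invariant: v'_1 = v1 = -4.00
cos(90deg) = 0.0000, sin(90deg) = 1.0000
v'_2 = v2*cos(theta) - v3*sin(theta) = 2*0.0000 - 1*1.0000 = -1.00
v'_3 = v2*sin(theta) + v3*cos(theta) = 2*1.0000 + 1*0.0000 = 2.00
v' = -4.00*e1 - 1.00*e2 + 2.00*e3


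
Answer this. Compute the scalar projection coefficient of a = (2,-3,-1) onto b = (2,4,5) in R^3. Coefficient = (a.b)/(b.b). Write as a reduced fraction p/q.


Projection coefficient = (a . b) / (b . b)
a . b = 2*2 + (-3)*4 + (-1)*5
= 4 + (-12) + (-5) = -13
b . b = 2^2 + 4^2 + 5^2
= 4 + 16 + 25 = 45
Coefficient = -13/45
In lowest terms: -13/45


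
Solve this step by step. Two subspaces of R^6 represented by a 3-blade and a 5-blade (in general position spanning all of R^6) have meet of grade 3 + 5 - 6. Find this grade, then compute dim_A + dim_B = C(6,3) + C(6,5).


Meet grade = grade(A) + grade(B) - n
= 3 + 5 - 6 = 2
C(6,3) = 20
C(6,5) = 6
dim_A + dim_B = 20 + 6 = 26


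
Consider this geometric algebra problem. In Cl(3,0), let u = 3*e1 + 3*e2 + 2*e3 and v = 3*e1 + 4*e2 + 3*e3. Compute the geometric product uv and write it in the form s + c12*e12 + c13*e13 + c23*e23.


In Cl(3,0): e_i^2 = 1, e_ie_j = -e_je_i for i != j.
Scalar part = u . v = 3*3 + 3*4 + 2*3
= 9 + 12 + 6 = 27
e12 coeff = 3*4 - 3*3 = 12 - 9 = 3
e13 coeff = 3*3 - 2*3 = 9 - 6 = 3
e23 coeff = 3*3 - 2*4 = 9 - 8 = 1
uv = 27 + 3*e12 + 3*e13 + 1*e23


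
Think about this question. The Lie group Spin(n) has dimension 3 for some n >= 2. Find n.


dim Spin(n) = dim so(n) = n(n-1)/2.
Solve n(n-1)/2 = 3, i.e. n^2 - n - 6 = 0.
Discriminant = 1 + 8*3 = 25
n = (1 + sqrt(25))/2 = (1 + 5)/2 = 3


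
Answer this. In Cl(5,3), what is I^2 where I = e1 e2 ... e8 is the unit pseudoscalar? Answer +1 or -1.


The pseudoscalar I = e1...e_n (product of all n generators) of Cl(p,q) satisfies I^2 = (-1)^(q + n(n-1)/2).
p = 5, q = 3, n = p + q = 8
n(n-1)/2 = 8 * 7 / 2 = 28
Exponent = q + n(n-1)/2 = 3 + 28 = 31
I^2 = (-1)^31 = -1


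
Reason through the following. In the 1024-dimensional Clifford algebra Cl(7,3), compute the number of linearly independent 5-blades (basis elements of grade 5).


Number of grade-k basis blades in Cl(p,q) with n = p + q is C(n, k).
n = 7 + 3 = 10
C(10, 5) = 10! / (5! * 5!)
= 3628800 / (120 * 120)
= 252


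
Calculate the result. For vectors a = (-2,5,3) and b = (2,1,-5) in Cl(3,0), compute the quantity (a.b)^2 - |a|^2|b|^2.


a . b = (-2)*2 + 5*1 + 3*(-5)
= -4 + 5 + (-15) = -14
|a|^2 = (-2)^2 + 5^2 + 3^2 = 38
|b|^2 = 2^2 + 1^2 + (-5)^2 = 30
(a.b)^2 = (-14)^2 = 196
|a|^2 * |b|^2 = 38 * 30 = 1140
Result = 196 - 1140 = -944


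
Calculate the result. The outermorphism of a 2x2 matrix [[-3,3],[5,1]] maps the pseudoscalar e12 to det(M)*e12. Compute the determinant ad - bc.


The outermorphism of a linear map f sends e1^e2 to f(e1)^f(e2).
f(e1) = -3*e1 + 5*e2
f(e2) = 3*e1 + 1*e2
f(e1) ^ f(e2) = (-3*e1 + 5*e2) ^ (3*e1 + 1*e2)
= (-3)*1*e12 + 5*3*e21
= (-3 - 15)*e12
= -18*e12
Coefficient = -18


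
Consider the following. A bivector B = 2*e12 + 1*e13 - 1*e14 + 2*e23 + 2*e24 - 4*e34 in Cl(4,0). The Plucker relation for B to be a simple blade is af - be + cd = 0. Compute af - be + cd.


Plucker relation: af - be + cd
a*f = 2*(-4) = -8
b*e = 1*2 = 2
c*d = (-1)*2 = -2
af - be + cd = -8 - 2 + (-2)
= -12


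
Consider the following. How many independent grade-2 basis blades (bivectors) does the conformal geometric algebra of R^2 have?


The conformal model of R^2 uses Cl(3,1) with m = 2 + 2 = 4 generators.
Number of grade-2 blades = C(m, 2) = C(4, 2)
= 4*3/2 = 6


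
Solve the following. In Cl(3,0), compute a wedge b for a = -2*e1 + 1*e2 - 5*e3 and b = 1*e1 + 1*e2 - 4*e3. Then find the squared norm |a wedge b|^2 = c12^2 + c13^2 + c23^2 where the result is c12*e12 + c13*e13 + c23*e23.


a wedge b = (a1*b2 - a2*b1)*e12 + (a1*b3 - a3*b1)*e13 + (a2*b3 - a3*b2)*e23
e12 coeff: (-2)*1 - 1*1 = -2 - 1 = -3
e13 coeff: (-2)*(-4) - (-5)*1 = 8 - (-5) = 13
e23 coeff: 1*(-4) - (-5)*1 = -4 - (-5) = 1
|a wedge b|^2 = (-3)^2 + 13^2 + 1^2
= 9 + 169 + 1
= 179


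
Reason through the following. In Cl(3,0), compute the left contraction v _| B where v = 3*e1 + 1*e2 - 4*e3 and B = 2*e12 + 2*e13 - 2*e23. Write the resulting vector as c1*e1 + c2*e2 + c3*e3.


Left contraction v _| B = <vB>_1 (grade-1 part of the geometric product vB).
Using e1_|e12 = e2, e2_|e12 = -e1, e1_|e13 = e3, e3_|e13 = -e1, e2_|e23 = e3, e3_|e23 = -e2:
e1 coeff: -v2*b12 - v3*b13 = -(1)*(2) - (-4)*(2) = 6
e2 coeff: v1*b12 - v3*b23 = (3)*(2) - (-4)*(-2) = -2
e3 coeff: v1*b13 + v2*b23 = (3)*(2) + (1)*(-2) = 4
v _| B = 6*e1 - 2*e2 + 4*e3


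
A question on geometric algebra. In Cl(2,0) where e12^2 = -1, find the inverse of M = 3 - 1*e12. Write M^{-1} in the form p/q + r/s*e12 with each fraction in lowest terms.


M = 3 - 1*e12, where e12^2 = -1.
Since M commutes with its reverse ~M = a - b*e12, M * ~M = a^2 - b^2*e12^2 = a^2 + b^2.
So M^{-1} = ~M / (a^2 + b^2) = (a - b*e12)/(a^2 + b^2).
a^2 + b^2 = 9 + 1 = 10
Scalar part = 3/10 = 3/10
Bivector coeff = 1/10 = 1/10
M^{-1} = 3/10 + 1/10*e12


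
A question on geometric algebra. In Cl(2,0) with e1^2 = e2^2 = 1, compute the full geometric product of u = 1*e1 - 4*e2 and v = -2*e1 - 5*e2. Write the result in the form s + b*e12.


Expand: (1*e1 - 4*e2)(-2*e1 - 5*e2)
= 1*(-2)*e1e1 + 1*(-5)*e1e2 + (-4)*(-2)*e2e1 + (-4)*(-5)*e2e2
Using e1^2 = e2^2 = 1, e2e1 = -e1e2:
Scalar part s = 1*(-2) + (-4)*(-5) = -2 + 20 = 18
Bivector part b = 1*(-5) - (-4)*(-2) = -5 - 8 = -13
uv = 18 - 13*e12


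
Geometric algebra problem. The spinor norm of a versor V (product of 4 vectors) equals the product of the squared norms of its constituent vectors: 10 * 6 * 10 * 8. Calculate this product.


Spinor norm N(V) = |v1|^2 * |v2|^2 * ... * |v4|^2
= 10 * 6 * 10 * 8
Running product: 10, 60, 600, 4800
N(V) = 4800


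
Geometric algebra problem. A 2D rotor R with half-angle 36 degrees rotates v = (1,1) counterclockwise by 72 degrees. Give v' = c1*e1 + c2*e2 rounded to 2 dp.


Rotor R = cos(36deg) - sin(36deg)*e12
Rotation angle theta = 2 * 36 = 72 degrees
v' = R*v*~R rotates v by theta.
cos(72deg) = 0.3090, sin(72deg) = 0.9511
v'_1 = 1*cos(72deg) - 1*sin(72deg)
= 1*0.3090 - 1*0.9511
= -0.64
v'_2 = 1*sin(72deg) + 1*cos(72deg)
= 1*0.9511 + 1*0.3090
= 1.26
v' = -0.64*e1 + 1.26*e2


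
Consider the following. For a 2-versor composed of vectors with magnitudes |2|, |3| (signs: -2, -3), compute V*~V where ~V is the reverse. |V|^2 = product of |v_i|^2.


Each vector v_i has |v_i|^2 = s_i^2
Squared scales: (-2)^2 = 4, (-3)^2 = 9
|V|^2 = 4 * 9
= 36


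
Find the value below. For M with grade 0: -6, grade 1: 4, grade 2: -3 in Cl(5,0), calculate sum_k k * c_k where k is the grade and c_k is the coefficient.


Grade-weighted sum = sum of grade_k * coefficient_k
0*(-6) = 0
1*4 = 4
2*(-3) = -6
Total = 0 + 4 + (-6) = -2


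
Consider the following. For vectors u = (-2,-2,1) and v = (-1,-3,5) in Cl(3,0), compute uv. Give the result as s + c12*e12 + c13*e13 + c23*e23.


In Cl(3,0): e_i^2 = 1, e_ie_j = -e_je_i for i != j.
Scalar part = u . v = (-2)*(-1) + (-2)*(-3) + 1*5
= 2 + 6 + 5 = 13
e12 coeff = (-2)*(-3) - (-2)*(-1) = 6 - 2 = 4
e13 coeff = (-2)*5 - 1*(-1) = -10 - (-1) = -9
e23 coeff = (-2)*5 - 1*(-3) = -10 - (-3) = -7
uv = 13 + 4*e12 - 9*e13 - 7*e23


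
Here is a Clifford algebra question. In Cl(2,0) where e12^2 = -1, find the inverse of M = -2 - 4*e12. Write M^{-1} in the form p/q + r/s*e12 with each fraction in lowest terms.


M = -2 - 4*e12, where e12^2 = -1.
Since M commutes with its reverse ~M = a - b*e12, M * ~M = a^2 - b^2*e12^2 = a^2 + b^2.
So M^{-1} = ~M / (a^2 + b^2) = (a - b*e12)/(a^2 + b^2).
a^2 + b^2 = 4 + 16 = 20
Scalar part = -2/20 = -1/10
Bivector coeff = 4/20 = 1/5
M^{-1} = -1/10 + 1/5*e12


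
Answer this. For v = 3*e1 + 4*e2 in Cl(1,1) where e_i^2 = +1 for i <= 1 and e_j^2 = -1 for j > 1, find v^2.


v^2 = sum of c_i^2 * e_i^2
Positive signature terms (e_i^2 = +1): 3^2 = 9
Negative signature terms (e_j^2 = -1): 4^2 = 16
v^2 = 9 - 16 = -7


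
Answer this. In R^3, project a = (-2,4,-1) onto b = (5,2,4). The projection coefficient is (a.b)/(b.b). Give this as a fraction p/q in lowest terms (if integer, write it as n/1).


Projection coefficient = (a . b) / (b . b)
a . b = (-2)*5 + 4*2 + (-1)*4
= -10 + 8 + (-4) = -6
b . b = 5^2 + 2^2 + 4^2
= 25 + 4 + 16 = 45
Coefficient = -6/45
In lowest terms: -2/15


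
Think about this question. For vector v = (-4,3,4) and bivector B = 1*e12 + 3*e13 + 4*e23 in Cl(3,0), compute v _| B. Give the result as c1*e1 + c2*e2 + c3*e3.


Left contraction v _| B = <vB>_1 (grade-1 part of the geometric product vB).
Using e1_|e12 = e2, e2_|e12 = -e1, e1_|e13 = e3, e3_|e13 = -e1, e2_|e23 = e3, e3_|e23 = -e2:
e1 coeff: -v2*b12 - v3*b13 = -(3)*(1) - (4)*(3) = -15
e2 coeff: v1*b12 - v3*b23 = (-4)*(1) - (4)*(4) = -20
e3 coeff: v1*b13 + v2*b23 = (-4)*(3) + (3)*(4) = 0
v _| B = -15*e1 - 20*e2 + 0*e3


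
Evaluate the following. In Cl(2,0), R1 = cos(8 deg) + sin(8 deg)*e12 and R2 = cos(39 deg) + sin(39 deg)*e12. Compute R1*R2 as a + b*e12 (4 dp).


Same-plane rotors commute and their half-angles add:
R1*R2 = cos(a1 + a2) + sin(a1 + a2)*e12.
a1 + a2 = 8 + 39 = 47 deg
cos(47 deg) = 0.6820
sin(47 deg) = 0.7314
R1*R2 = 0.6820 + 0.7314*e12


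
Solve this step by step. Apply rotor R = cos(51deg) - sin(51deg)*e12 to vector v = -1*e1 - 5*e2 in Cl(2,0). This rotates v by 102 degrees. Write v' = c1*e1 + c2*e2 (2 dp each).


Rotor R = cos(51deg) - sin(51deg)*e12
Rotation angle theta = 2 * 51 = 102 degrees
v' = R*v*~R rotates v by theta.
cos(102deg) = -0.2079, sin(102deg) = 0.9781
v'_1 = -1*cos(102deg) - (-5)*sin(102deg)
= -1*(-0.2079) - (-5)*0.9781
= 5.10
v'_2 = -1*sin(102deg) + (-5)*cos(102deg)
= -1*0.9781 + (-5)*(-0.2079)
= 0.06
v' = 5.10*e1 + 0.06*e2


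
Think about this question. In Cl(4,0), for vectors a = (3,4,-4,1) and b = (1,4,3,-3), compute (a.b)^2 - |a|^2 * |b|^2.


a . b = 3*1 + 4*4 + (-4)*3 + 1*(-3)
= 3 + 16 + (-12) + (-3) = 4
|a|^2 = 3^2 + 4^2 + (-4)^2 + 1^2 = 42
|b|^2 = 1^2 + 4^2 + 3^2 + (-3)^2 = 35
(a.b)^2 = 4^2 = 16
|a|^2 * |b|^2 = 42 * 35 = 1470
Result = 16 - 1470 = -1454


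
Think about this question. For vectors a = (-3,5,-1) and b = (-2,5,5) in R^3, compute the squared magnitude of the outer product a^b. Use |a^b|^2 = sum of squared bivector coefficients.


a wedge b = (a1*b2 - a2*b1)*e12 + (a1*b3 - a3*b1)*e13 + (a2*b3 - a3*b2)*e23
e12 coeff: (-3)*5 - 5*(-2) = -15 - (-10) = -5
e13 coeff: (-3)*5 - (-1)*(-2) = -15 - 2 = -17
e23 coeff: 5*5 - (-1)*5 = 25 - (-5) = 30
|a wedge b|^2 = (-5)^2 + (-17)^2 + 30^2
= 25 + 289 + 900
= 1214


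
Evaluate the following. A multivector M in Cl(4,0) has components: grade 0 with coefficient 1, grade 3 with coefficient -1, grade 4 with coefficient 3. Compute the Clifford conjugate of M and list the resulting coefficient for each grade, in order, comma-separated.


Clifford conjugate sign for grade k: (-1)^(k(k+1)/2)
Grade 0: (-1)^(0*1/2) = (-1)^0 = 1, coeff 1 -> 1
Grade 3: (-1)^(3*4/2) = (-1)^6 = 1, coeff -1 -> -1
Grade 4: (-1)^(4*5/2) = (-1)^10 = 1, coeff 3 -> 3
Conjugated coefficients: 1, -1, 3


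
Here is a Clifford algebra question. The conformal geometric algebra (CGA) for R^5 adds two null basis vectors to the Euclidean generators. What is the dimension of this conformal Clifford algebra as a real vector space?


The conformal model of R^5 uses Cl(6,1): the 5 Euclidean generators plus two extra orthogonal generators e+ (e+^2 = +1) and e- (e-^2 = -1), from which the null vectors e0, einf are built.
Number of generators m = 5 + 2 = 7.
dim Cl(p,q) = 2^m = 2^7 = 128


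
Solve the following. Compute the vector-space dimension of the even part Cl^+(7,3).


Even subalgebra dimension = 2^(n-1)
n = 7 + 3 = 10
2^(10 - 1) = 2^9 = 512
Verification: sum of C(10,k) for even k = 1 + 45 + 210 + 210 + 45 + 1 = 512
Result = 512


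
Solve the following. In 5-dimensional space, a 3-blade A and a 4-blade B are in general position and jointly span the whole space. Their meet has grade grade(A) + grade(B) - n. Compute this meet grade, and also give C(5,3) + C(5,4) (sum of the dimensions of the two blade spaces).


Meet grade = grade(A) + grade(B) - n
= 3 + 4 - 5 = 2
C(5,3) = 10
C(5,4) = 5
dim_A + dim_B = 10 + 5 = 15


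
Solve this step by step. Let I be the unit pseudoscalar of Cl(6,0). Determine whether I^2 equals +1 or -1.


The pseudoscalar I = e1...e_n (product of all n generators) of Cl(p,q) satisfies I^2 = (-1)^(q + n(n-1)/2).
p = 6, q = 0, n = p + q = 6
n(n-1)/2 = 6 * 5 / 2 = 15
Exponent = q + n(n-1)/2 = 0 + 15 = 15
I^2 = (-1)^15 = -1


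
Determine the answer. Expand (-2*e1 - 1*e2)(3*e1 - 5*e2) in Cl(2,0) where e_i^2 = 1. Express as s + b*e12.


Expand: (-2*e1 - 1*e2)(3*e1 - 5*e2)
= (-2)*3*e1e1 + (-2)*(-5)*e1e2 + (-1)*3*e2e1 + (-1)*(-5)*e2e2
Using e1^2 = e2^2 = 1, e2e1 = -e1e2:
Scalar part s = (-2)*3 + (-1)*(-5) = -6 + 5 = -1
Bivector part b = (-2)*(-5) - (-1)*3 = 10 - (-3) = 13
uv = -1 + 13*e12


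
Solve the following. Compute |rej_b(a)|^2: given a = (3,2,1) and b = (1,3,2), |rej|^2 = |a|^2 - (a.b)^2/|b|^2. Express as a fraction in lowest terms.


|a|^2 = 3^2 + 2^2 + 1^2 = 14
|b|^2 = 1^2 + 3^2 + 2^2 = 14
a . b = 3*1 + 2*3 + 1*2 = 11
(a.b)^2 = 11^2 = 121
|rej|^2 = 14 - 121/14
= (196 - 121)/14
= 75/14
In lowest terms: 75/14


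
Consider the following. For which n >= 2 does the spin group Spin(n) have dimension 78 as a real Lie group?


dim Spin(n) = dim so(n) = n(n-1)/2.
Solve n(n-1)/2 = 78, i.e. n^2 - n - 156 = 0.
Discriminant = 1 + 8*78 = 625
n = (1 + sqrt(625))/2 = (1 + 25)/2 = 13


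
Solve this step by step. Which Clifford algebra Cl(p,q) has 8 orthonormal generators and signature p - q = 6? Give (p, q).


We need p + q = 8 and p - q = 6.
Adding: 2p = 8 + 6 = 14, so p = 7.
Then q = 8 - 7 = 1.
(p, q) = (7, 1)


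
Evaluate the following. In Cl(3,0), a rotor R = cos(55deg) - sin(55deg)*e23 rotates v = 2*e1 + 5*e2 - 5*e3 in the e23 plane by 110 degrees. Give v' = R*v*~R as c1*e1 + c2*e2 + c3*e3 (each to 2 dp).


Rotor R = cos(55deg) - sin(55deg)*e23
Rotation angle theta = 2 * 55 = 110 degrees in the e23 plane (e2 -> e3).
The component perpendicular to the plane (e1) is invariant: v'_1 = v1 = 2.00
cos(110deg) = -0.3420, sin(110deg) = 0.9397
v'_2 = v2*cos(theta) - v3*sin(theta) = 5*(-0.3420) - (-5)*0.9397 = 2.99
v'_3 = v2*sin(theta) + v3*cos(theta) = 5*0.9397 + (-5)*(-0.3420) = 6.41
v' = 2.00*e1 + 2.99*e2 + 6.41*e3


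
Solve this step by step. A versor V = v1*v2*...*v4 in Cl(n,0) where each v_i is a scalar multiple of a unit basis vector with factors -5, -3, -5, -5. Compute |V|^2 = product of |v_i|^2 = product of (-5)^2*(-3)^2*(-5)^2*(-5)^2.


Each vector v_i has |v_i|^2 = s_i^2
Squared scales: (-5)^2 = 25, (-3)^2 = 9, (-5)^2 = 25, (-5)^2 = 25
|V|^2 = 25 * 9 * 25 * 25
= 140625


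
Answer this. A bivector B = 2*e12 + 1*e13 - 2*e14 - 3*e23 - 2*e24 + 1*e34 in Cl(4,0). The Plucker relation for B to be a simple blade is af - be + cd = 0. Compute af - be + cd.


Plucker relation: af - be + cd
a*f = 2*1 = 2
b*e = 1*(-2) = -2
c*d = (-2)*(-3) = 6
af - be + cd = 2 - (-2) + 6
= 10


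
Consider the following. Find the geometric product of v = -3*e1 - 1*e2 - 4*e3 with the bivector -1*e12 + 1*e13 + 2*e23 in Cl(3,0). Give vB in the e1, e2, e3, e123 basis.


vB has grade-1 (vector) and grade-3 (trivector) parts: vB = (v _| B) + (v ^ B).
Vector part <vB>_1:
  e1: -v2*b12 - v3*b13 = -(-1)*(-1) - (-4)*(1) = 3
  e2: v1*b12 - v3*b23 = (-3)*(-1) - (-4)*(2) = 11
  e3: v1*b13 + v2*b23 = (-3)*(1) + (-1)*(2) = -5
Trivector part <vB>_3:
  e123: v1*b23 - v2*b13 + v3*b12 = (-3)*(2) - (-1)*(1) + (-4)*(-1) = -1
vB = 3*e1 + 11*e2 - 5*e3 - 1*e123


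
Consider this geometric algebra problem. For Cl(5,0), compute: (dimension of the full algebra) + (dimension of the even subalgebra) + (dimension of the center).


n = 5 + 0 = 5
Total dim = 2^5 = 32
Even subalgebra dim = 2^4 = 16
n is odd, so center dim = 2
Sum = 32 + 16 + 2 = 50


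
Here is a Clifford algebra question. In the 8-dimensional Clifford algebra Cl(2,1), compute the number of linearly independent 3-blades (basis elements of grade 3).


Number of grade-k basis blades in Cl(p,q) with n = p + q is C(n, k).
n = 2 + 1 = 3
C(3, 3) = 3! / (3! * 0!)
= 6 / (6 * 1)
= 1


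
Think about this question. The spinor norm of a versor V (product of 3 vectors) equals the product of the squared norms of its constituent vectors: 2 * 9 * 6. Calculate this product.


Spinor norm N(V) = |v1|^2 * |v2|^2 * ... * |v3|^2
= 2 * 9 * 6
Running product: 2, 18, 108
N(V) = 108


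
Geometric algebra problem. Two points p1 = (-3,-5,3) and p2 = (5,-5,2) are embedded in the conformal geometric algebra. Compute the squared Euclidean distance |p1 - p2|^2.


p1 - p2 = (-8, 0, 1)
|p1 - p2|^2 = (-8)^2 + 0^2 + 1^2
= 64 + 0 + 1
= 65


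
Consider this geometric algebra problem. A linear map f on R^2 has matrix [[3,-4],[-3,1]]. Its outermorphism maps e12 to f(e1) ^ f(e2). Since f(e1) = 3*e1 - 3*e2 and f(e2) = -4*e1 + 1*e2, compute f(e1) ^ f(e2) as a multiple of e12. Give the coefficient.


The outermorphism of a linear map f sends e1^e2 to f(e1)^f(e2).
f(e1) = 3*e1 - 3*e2
f(e2) = -4*e1 + 1*e2
f(e1) ^ f(e2) = (3*e1 - 3*e2) ^ (-4*e1 + 1*e2)
= 3*1*e12 + (-3)*(-4)*e21
= (3 - 12)*e12
= -9*e12
Coefficient = -9


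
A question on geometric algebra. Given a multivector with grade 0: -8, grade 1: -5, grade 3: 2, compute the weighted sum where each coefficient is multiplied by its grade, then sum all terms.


Grade-weighted sum = sum of grade_k * coefficient_k
0*(-8) = 0
1*(-5) = -5
3*2 = 6
Total = 0 + (-5) + 6 = 1


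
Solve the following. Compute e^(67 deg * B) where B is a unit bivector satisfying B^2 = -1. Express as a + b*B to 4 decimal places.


For a unit bivector B with B^2 = -1, the exponential series gives
e^(theta*B) = cos(theta) + sin(theta)*B (the GA analogue of Euler's formula).
theta = 67 degrees = 1.169371 rad
cos(67 deg) = 0.3907
sin(67 deg) = 0.9205
exp(theta*B) = 0.3907 + 0.9205*B


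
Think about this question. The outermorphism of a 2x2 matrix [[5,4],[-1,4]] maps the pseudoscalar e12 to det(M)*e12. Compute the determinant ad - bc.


The outermorphism of a linear map f sends e1^e2 to f(e1)^f(e2).
f(e1) = 5*e1 - 1*e2
f(e2) = 4*e1 + 4*e2
f(e1) ^ f(e2) = (5*e1 - 1*e2) ^ (4*e1 + 4*e2)
= 5*4*e12 + (-1)*4*e21
= (20 - (-4))*e12
= 24*e12
Coefficient = 24


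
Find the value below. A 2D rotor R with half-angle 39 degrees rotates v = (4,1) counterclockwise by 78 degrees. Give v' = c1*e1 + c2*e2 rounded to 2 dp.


Rotor R = cos(39deg) - sin(39deg)*e12
Rotation angle theta = 2 * 39 = 78 degrees
v' = R*v*~R rotates v by theta.
cos(78deg) = 0.2079, sin(78deg) = 0.9781
v'_1 = 4*cos(78deg) - 1*sin(78deg)
= 4*0.2079 - 1*0.9781
= -0.15
v'_2 = 4*sin(78deg) + 1*cos(78deg)
= 4*0.9781 + 1*0.2079
= 4.12
v' = -0.15*e1 + 4.12*e2


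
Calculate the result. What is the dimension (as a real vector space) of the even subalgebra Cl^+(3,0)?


Even subalgebra dimension = 2^(n-1)
n = 3 + 0 = 3
2^(3 - 1) = 2^2 = 4
Verification: sum of C(3,k) for even k = 1 + 3 = 4
Result = 4


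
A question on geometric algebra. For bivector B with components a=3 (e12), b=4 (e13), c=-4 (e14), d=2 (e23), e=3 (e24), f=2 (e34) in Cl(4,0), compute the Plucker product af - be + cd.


Plucker relation: af - be + cd
a*f = 3*2 = 6
b*e = 4*3 = 12
c*d = (-4)*2 = -8
af - be + cd = 6 - 12 + (-8)
= -14


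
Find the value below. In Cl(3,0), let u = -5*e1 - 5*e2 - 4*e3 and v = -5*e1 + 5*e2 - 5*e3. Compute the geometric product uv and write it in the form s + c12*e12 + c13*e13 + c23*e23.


In Cl(3,0): e_i^2 = 1, e_ie_j = -e_je_i for i != j.
Scalar part = u . v = (-5)*(-5) + (-5)*5 + (-4)*(-5)
= 25 + (-25) + 20 = 20
e12 coeff = (-5)*5 - (-5)*(-5) = -25 - 25 = -50
e13 coeff = (-5)*(-5) - (-4)*(-5) = 25 - 20 = 5
e23 coeff = (-5)*(-5) - (-4)*5 = 25 - (-20) = 45
uv = 20 - 50*e12 + 5*e13 + 45*e23


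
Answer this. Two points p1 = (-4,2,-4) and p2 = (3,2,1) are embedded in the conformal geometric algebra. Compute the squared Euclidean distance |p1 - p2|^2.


p1 - p2 = (-7, 0, -5)
|p1 - p2|^2 = (-7)^2 + 0^2 + (-5)^2
= 49 + 0 + 25
= 74


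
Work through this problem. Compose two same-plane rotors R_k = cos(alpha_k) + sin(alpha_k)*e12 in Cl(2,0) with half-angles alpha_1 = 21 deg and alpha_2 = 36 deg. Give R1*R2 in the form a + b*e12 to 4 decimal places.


Same-plane rotors commute and their half-angles add:
R1*R2 = cos(a1 + a2) + sin(a1 + a2)*e12.
a1 + a2 = 21 + 36 = 57 deg
cos(57 deg) = 0.5446
sin(57 deg) = 0.8387
R1*R2 = 0.5446 + 0.8387*e12


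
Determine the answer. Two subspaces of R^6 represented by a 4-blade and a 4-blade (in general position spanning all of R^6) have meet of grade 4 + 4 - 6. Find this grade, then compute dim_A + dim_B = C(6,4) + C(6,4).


Meet grade = grade(A) + grade(B) - n
= 4 + 4 - 6 = 2
C(6,4) = 15
C(6,4) = 15
dim_A + dim_B = 15 + 15 = 30


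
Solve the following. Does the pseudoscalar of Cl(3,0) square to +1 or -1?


The pseudoscalar I = e1...e_n (product of all n generators) of Cl(p,q) satisfies I^2 = (-1)^(q + n(n-1)/2).
p = 3, q = 0, n = p + q = 3
n(n-1)/2 = 3 * 2 / 2 = 3
Exponent = q + n(n-1)/2 = 0 + 3 = 3
I^2 = (-1)^3 = -1


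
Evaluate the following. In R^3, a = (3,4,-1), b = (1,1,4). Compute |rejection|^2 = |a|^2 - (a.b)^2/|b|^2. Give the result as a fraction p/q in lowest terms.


|a|^2 = 3^2 + 4^2 + (-1)^2 = 26
|b|^2 = 1^2 + 1^2 + 4^2 = 18
a . b = 3*1 + 4*1 + (-1)*4 = 3
(a.b)^2 = 3^2 = 9
|rej|^2 = 26 - 9/18
= (468 - 9)/18
= 459/18
In lowest terms: 51/2


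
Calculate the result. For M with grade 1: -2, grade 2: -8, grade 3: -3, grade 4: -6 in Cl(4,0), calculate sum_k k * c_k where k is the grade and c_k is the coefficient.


Grade-weighted sum = sum of grade_k * coefficient_k
1*(-2) = -2
2*(-8) = -16
3*(-3) = -9
4*(-6) = -24
Total = -2 + (-16) + (-9) + (-24) = -51


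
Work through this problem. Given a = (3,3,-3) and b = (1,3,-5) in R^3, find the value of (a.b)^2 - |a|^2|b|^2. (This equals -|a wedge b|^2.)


a . b = 3*1 + 3*3 + (-3)*(-5)
= 3 + 9 + 15 = 27
|a|^2 = 3^2 + 3^2 + (-3)^2 = 27
|b|^2 = 1^2 + 3^2 + (-5)^2 = 35
(a.b)^2 = 27^2 = 729
|a|^2 * |b|^2 = 27 * 35 = 945
Result = 729 - 945 = -216


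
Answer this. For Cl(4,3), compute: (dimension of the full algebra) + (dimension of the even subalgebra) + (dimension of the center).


n = 4 + 3 = 7
Total dim = 2^7 = 128
Even subalgebra dim = 2^6 = 64
n is odd, so center dim = 2
Sum = 128 + 64 + 2 = 194


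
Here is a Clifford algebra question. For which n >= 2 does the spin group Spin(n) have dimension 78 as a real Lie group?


dim Spin(n) = dim so(n) = n(n-1)/2.
Solve n(n-1)/2 = 78, i.e. n^2 - n - 156 = 0.
Discriminant = 1 + 8*78 = 625
n = (1 + sqrt(625))/2 = (1 + 25)/2 = 13


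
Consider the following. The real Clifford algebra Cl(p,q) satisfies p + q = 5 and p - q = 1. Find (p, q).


We need p + q = 5 and p - q = 1.
Adding: 2p = 5 + 1 = 6, so p = 3.
Then q = 5 - 3 = 2.
(p, q) = (3, 2)


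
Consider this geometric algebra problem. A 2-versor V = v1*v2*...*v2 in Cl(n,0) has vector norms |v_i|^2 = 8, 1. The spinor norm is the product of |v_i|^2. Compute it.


Spinor norm N(V) = |v1|^2 * |v2|^2 * ... * |v2|^2
= 8 * 1
Running product: 8, 8
N(V) = 8


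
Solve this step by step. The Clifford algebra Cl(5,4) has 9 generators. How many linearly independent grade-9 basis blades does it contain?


Number of grade-k basis blades in Cl(p,q) with n = p + q is C(n, k).
n = 5 + 4 = 9
C(9, 9) = 9! / (9! * 0!)
= 362880 / (362880 * 1)
= 1


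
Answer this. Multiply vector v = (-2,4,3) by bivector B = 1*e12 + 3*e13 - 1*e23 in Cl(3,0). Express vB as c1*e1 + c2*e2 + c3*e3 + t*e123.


vB has grade-1 (vector) and grade-3 (trivector) parts: vB = (v _| B) + (v ^ B).
Vector part <vB>_1:
  e1: -v2*b12 - v3*b13 = -(4)*(1) - (3)*(3) = -13
  e2: v1*b12 - v3*b23 = (-2)*(1) - (3)*(-1) = 1
  e3: v1*b13 + v2*b23 = (-2)*(3) + (4)*(-1) = -10
Trivector part <vB>_3:
  e123: v1*b23 - v2*b13 + v3*b12 = (-2)*(-1) - (4)*(3) + (3)*(1) = -7
vB = -13*e1 + 1*e2 - 10*e3 - 7*e123


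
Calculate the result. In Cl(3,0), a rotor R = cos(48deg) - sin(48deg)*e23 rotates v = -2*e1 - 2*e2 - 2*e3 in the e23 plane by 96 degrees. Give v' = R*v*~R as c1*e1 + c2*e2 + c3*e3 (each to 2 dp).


Rotor R = cos(48deg) - sin(48deg)*e23
Rotation angle theta = 2 * 48 = 96 degrees in the e23 plane (e2 -> e3).
The component perpendicular to the plane (e1) is invariant: v'_1 = v1 = -2.00
cos(96deg) = -0.1045, sin(96deg) = 0.9945
v'_2 = v2*cos(theta) - v3*sin(theta) = -2*(-0.1045) - (-2)*0.9945 = 2.20
v'_3 = v2*sin(theta) + v3*cos(theta) = -2*0.9945 + (-2)*(-0.1045) = -1.78
v' = -2.00*e1 + 2.20*e2 - 1.78*e3


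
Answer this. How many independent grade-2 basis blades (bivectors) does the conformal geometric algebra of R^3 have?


The conformal model of R^3 uses Cl(4,1) with m = 3 + 2 = 5 generators.
Number of grade-2 blades = C(m, 2) = C(5, 2)
= 5*4/2 = 10


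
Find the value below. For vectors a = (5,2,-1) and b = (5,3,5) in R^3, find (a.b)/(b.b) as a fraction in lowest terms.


Projection coefficient = (a . b) / (b . b)
a . b = 5*5 + 2*3 + (-1)*5
= 25 + 6 + (-5) = 26
b . b = 5^2 + 3^2 + 5^2
= 25 + 9 + 25 = 59
Coefficient = 26/59
In lowest terms: 26/59


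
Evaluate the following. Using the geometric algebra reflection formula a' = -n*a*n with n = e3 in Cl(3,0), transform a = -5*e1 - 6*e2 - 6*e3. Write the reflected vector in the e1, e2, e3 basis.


Reflection formula: a' = -n*a*n, with n = e3 (unit vector, n^2 = 1).
For reflection through hyperplane perp to e3:
The component along e3 flips sign, others stay.
a = (-5, -6, -6)
a' = (-5, -6, 6)
a' = -5*e1 - 6*e2 + 6*e3


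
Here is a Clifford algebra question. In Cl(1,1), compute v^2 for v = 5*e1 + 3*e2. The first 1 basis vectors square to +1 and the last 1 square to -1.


v^2 = sum of c_i^2 * e_i^2
Positive signature terms (e_i^2 = +1): 5^2 = 25
Negative signature terms (e_j^2 = -1): 3^2 = 9
v^2 = 25 - 9 = 16


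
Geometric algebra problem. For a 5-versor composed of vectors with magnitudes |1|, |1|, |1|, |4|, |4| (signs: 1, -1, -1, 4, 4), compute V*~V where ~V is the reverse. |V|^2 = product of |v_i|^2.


Each vector v_i has |v_i|^2 = s_i^2
Squared scales: 1^2 = 1, (-1)^2 = 1, (-1)^2 = 1, 4^2 = 16, 4^2 = 16
|V|^2 = 1 * 1 * 1 * 16 * 16
= 256


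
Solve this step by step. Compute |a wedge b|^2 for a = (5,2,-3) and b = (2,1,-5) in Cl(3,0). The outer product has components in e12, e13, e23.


a wedge b = (a1*b2 - a2*b1)*e12 + (a1*b3 - a3*b1)*e13 + (a2*b3 - a3*b2)*e23
e12 coeff: 5*1 - 2*2 = 5 - 4 = 1
e13 coeff: 5*(-5) - (-3)*2 = -25 - (-6) = -19
e23 coeff: 2*(-5) - (-3)*1 = -10 - (-3) = -7
|a wedge b|^2 = 1^2 + (-19)^2 + (-7)^2
= 1 + 361 + 49
= 411
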